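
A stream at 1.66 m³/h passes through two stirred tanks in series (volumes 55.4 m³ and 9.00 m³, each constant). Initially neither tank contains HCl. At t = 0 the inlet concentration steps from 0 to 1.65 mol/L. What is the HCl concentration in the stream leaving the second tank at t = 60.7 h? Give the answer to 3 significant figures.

Time constants: τᵢ = Vᵢ/Q for each well-mixed tank.
τ₁ = 55.4/1.66 = 33.373 h; τ₂ = 9.00/1.66 = 5.4217 h.
Solving the cascade with C₁(0)=C₂(0)=0 gives C₂(t) = C_in[1 − (τ₁ e^(−t/τ₁) − τ₂ e^(−t/τ₂))/(τ₁ − τ₂)].
At t = 60.7: e^(−t/τ₁) = 0.16222, e^(−t/τ₂) = 1.3732e-05.
C₂ = 1.65·[1 − (33.373·0.16222 − 5.4217·1.3732e-05)/(27.952)] = 1.65·0.80632 = 1.3304 mol/L.

1.33 mol/L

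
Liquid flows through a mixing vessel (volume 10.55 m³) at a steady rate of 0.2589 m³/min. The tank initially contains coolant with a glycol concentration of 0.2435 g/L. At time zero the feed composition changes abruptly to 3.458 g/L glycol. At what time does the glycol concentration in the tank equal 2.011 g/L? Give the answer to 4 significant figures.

Species balance on the tank: V dC/dt = Q(C_in − C), so τ = V/Q = 40.7493 min.
C(t) = C_in + (C₀ − C_in) e^(−t/τ). Set C = 2.011 and solve for t:
e^(−t/τ) = (C − C_in)/(C₀ − C_in) = (2.011 − 3.458)/(0.2435 − 3.458) = 0.450148
t = −τ ln(…) = 40.7493 × 0.798179 = 32.5253 min.

32.53 min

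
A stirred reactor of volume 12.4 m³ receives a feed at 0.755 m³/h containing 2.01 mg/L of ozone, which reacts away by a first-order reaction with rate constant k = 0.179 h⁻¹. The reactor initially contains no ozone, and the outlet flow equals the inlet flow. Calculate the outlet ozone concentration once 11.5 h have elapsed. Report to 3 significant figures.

0.478 mg/L

Species balance: V dC/dt = Q C_in − Q C − k V C.
This is linear with rate a = Q/V + k = 0.23989 h⁻¹.
C_ss = Q C_in/(Q + kV) = 0.51017 mg/L; C(t) = C_ss + (C₀ − C_ss) e^(−a t).
C(11.5) = 0.51017 + (-0.51017)·e^(−0.23989·11.5) = 0.51017 + (-0.51017)·0.063374 = 0.47784 mg/L.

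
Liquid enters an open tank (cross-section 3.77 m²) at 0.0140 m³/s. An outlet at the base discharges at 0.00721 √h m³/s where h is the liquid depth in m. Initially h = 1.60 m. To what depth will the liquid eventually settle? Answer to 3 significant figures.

3.77 m

Level balance: A dh/dt = 0.0140 − 0.00721 √h. Setting dh/dt = 0:
Q_in = 0.00721 √h_ss ⇒ √h_ss = 0.0140/0.00721 = 1.9417.
h_ss = 1.9417² = 3.7704 m. (Since h₀ = 1.60 m < h_ss, the level will rise toward this value.)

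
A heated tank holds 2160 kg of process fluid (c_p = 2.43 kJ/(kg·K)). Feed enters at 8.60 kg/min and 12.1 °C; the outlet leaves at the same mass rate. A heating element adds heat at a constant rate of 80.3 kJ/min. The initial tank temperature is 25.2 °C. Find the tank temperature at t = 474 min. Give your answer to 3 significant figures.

M c_p dT/dt = ṁ c_p (T_in − T) + Q̇.
Rearrange: dT/dt = (T_ss − T)/τ with τ = M/ṁ = 251.16 min and T_ss = T_in + Q̇/(ṁ c_p) = 15.942 °C.
T approaches T_ss exponentially: T(t) = T_ss + (T₀ − T_ss) e^(−t/τ).
T(474) = 15.942 + (9.2575)·e^(−474/251.16) = 15.942 + (9.2575)·0.15149 = 17.345 °C.

17.3 °C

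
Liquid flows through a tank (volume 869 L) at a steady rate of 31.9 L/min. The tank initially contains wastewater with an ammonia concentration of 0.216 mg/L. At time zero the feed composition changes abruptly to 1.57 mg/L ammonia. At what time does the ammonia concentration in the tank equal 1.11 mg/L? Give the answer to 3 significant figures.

29.4 min

Species balance: V dC/dt = Q(C_in − C) ⇒ τ = V/Q = 27.241 min.
C(t) = C_in + (C₀ − C_in) e^(−t/τ). Set C = 1.11 and solve for t:
e^(−t/τ) = (C − C_in)/(C₀ − C_in) = (1.11 − 1.57)/(0.216 − 1.57) = 0.33973
t = −τ ln(…) = 27.241 × 1.0796 = 29.410 min.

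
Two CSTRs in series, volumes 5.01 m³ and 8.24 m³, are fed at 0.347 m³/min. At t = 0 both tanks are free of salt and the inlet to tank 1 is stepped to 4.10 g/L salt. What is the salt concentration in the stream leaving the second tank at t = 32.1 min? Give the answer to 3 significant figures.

Species balance on tank i: dCᵢ/dt = (Cᵢ₋₁ − Cᵢ)/τᵢ with τᵢ = Vᵢ/Q.
τ₁ = 5.01/0.347 = 14.438 min; τ₂ = 8.24/0.347 = 23.746 min.
Solving the cascade with C₁(0)=C₂(0)=0 gives C₂(t) = C_in[1 − (τ₁ e^(−t/τ₁) − τ₂ e^(−t/τ₂))/(τ₁ − τ₂)].
At t = 32.1: e^(−t/τ₁) = 0.10825, e^(−t/τ₂) = 0.25878.
C₂ = 4.10·[1 − (14.438·0.10825 − 23.746·0.25878)/(-9.3084)] = 4.10·0.50774 = 2.0817 g/L.

2.08 g/L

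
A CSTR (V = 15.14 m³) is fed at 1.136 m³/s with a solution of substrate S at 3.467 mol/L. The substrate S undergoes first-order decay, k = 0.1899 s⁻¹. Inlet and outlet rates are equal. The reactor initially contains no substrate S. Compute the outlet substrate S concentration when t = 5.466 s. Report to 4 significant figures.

V dC/dt = Q(C_in − C) − k V C.
This is linear with rate a = Q/V + k = 0.264933 s⁻¹.
C_ss = Q C_in/(Q + kV) = 0.981907 mol/L; C(t) = C_ss + (C₀ − C_ss) e^(−a t).
C(5.466) = 0.981907 + (-0.981907)·e^(−0.264933·5.466) = 0.981907 + (-0.981907)·0.235011 = 0.751148 mol/L.

0.7511 mol/L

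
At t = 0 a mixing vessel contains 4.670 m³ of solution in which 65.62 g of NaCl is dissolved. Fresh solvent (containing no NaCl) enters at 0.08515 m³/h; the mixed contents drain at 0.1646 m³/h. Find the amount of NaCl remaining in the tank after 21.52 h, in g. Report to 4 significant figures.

Total volume: dV/dt = Q_in − Q_out = -0.0794500 m³/h, so V(t) = 4.670 − 0.0794500 t and V(21.52) = 2.96024 m³.
Solute balance: dm/dt = 0 − Q_out C = −Q_out m/V(t).
dm/m = −Q_out dt/(V₀ − 0.0794500 t); integrating gives ln(m/m₀) = −(Q_out/(Q_in−Q_out)) ln(V/V₀).
m = m₀ (V₀/V)^(Q_out/(Q_in−Q_out)) = 65.62 × (4.670/2.96024)^(-2.07174) = 25.5182 g.

25.52 g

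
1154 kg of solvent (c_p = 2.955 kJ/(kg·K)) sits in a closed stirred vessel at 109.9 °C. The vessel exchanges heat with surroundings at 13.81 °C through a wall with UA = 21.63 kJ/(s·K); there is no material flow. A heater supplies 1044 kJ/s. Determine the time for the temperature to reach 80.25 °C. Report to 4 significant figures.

Heat balance on the well-mixed liquid: M c_p dT/dt = −UA(T − T_amb) + Q̇.
τ = M c_p/UA = 157.655 s; T_ss = T_amb + Q̇/UA = 13.81 + 1044/21.63 = 62.0763 °C.
T(t) = T_ss + (T₀ − T_ss)e^(−t/τ); set T = 80.25:
t = −τ ln[(T − T_ss)/(T₀ − T_ss)] = −157.655 · ln(0.380015) = 152.538 s.

152.5 s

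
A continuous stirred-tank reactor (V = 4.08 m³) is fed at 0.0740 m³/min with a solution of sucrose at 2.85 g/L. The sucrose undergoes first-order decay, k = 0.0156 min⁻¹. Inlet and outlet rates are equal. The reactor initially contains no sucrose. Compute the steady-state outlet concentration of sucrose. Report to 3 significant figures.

1.53 g/L

V dC/dt = Q(C_in − C) − k V C.
At steady state: 0 = Q C_in − (Q + kV) C_ss, so C_ss = Q C_in/(Q + kV).
C_ss = 0.0740·2.85/(0.0740 + 0.0156·4.08) = 0.21090/0.13765 = 1.5322 g/L.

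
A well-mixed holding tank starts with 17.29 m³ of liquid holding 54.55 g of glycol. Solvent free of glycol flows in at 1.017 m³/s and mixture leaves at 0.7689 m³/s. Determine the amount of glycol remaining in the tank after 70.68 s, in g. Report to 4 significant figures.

Total volume: dV/dt = Q_in − Q_out = 0.248100 m³/s, so V(t) = 17.29 + 0.248100 t and V(70.68) = 34.8257 m³.
Solute balance: dm/dt = 0 − Q_out C = −Q_out m/V(t).
dm/m = −Q_out dt/(V₀ + 0.248100 t); integrating gives ln(m/m₀) = −(Q_out/(Q_in−Q_out)) ln(V/V₀).
m = m₀ (V₀/V)^(Q_out/(Q_in−Q_out)) = 54.55 × (17.29/34.8257)^(3.09915) = 6.22769 g.

6.228 g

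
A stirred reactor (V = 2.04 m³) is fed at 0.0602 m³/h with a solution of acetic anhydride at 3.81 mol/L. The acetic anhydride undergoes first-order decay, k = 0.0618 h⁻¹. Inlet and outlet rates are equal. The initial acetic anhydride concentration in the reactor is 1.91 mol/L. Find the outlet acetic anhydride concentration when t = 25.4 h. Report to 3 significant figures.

1.30 mol/L

Accumulation = in − out − consumed: V dC/dt = Q C_in − Q C − k V C.
dC/dt = (Q/V) C_in − (Q/V + k) C; effective rate a = Q/V + k = 0.029510 + 0.0618 = 0.091310 h⁻¹.
C_ss = Q C_in/(Q + kV) = 1.2313 mol/L; C(t) = C_ss + (C₀ − C_ss) e^(−a t).
C(25.4) = 1.2313 + (0.67867)·e^(−0.091310·25.4) = 1.2313 + (0.67867)·0.098345 = 1.2981 mol/L.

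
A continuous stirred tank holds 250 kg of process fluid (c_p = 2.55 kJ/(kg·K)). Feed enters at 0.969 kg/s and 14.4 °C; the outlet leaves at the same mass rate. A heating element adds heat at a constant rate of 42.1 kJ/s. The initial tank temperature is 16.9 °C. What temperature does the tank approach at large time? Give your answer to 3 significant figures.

M c_p dT/dt = ṁ c_p (T_in − T) + Q̇.
At steady state dT/dt = 0 ⇒ T_ss = T_in + Q̇/(ṁ c_p) = 14.4 + 42.1/(0.969·2.55) = 31.438 °C.

31.4 °C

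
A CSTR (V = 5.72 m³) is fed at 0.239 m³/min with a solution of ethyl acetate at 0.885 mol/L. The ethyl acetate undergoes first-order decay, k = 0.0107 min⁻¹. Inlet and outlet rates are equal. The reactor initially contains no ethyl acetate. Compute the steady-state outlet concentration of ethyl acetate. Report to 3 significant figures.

0.705 mol/L

V dC/dt = Q(C_in − C) − k V C.
At steady state: 0 = Q C_in − (Q + kV) C_ss, so C_ss = Q C_in/(Q + kV).
C_ss = 0.239·0.885/(0.239 + 0.0107·5.72) = 0.21151/0.30020 = 0.70457 mol/L.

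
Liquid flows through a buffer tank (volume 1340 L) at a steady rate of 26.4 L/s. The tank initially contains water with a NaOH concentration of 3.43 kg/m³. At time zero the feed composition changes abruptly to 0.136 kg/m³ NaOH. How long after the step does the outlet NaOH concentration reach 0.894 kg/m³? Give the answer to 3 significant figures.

Unsteady species balance (constant V, well mixed): V dC/dt = Q(C_in − C), so τ = V/Q = 50.758 s.
C(t) = C_in + (C₀ − C_in) e^(−t/τ). Set C = 0.894 and solve for t:
e^(−t/τ) = (C − C_in)/(C₀ − C_in) = (0.894 − 0.136)/(3.43 − 0.136) = 0.23012
t = −τ ln(…) = 50.758 × 1.4692 = 74.572 s.

74.6 s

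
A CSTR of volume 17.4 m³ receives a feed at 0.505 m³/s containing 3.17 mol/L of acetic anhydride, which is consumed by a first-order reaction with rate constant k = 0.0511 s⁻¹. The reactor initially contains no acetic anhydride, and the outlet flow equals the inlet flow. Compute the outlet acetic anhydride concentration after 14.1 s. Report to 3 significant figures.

V dC/dt = Q(C_in − C) − k V C.
This is linear with rate a = Q/V + k = 0.080123 s⁻¹.
C_ss = Q C_in/(Q + kV) = 1.1483 mol/L; C(t) = C_ss + (C₀ − C_ss) e^(−a t).
C(14.1) = 1.1483 + (-1.1483)·e^(−0.080123·14.1) = 1.1483 + (-1.1483)·0.32312 = 0.77724 mol/L.

0.777 mol/L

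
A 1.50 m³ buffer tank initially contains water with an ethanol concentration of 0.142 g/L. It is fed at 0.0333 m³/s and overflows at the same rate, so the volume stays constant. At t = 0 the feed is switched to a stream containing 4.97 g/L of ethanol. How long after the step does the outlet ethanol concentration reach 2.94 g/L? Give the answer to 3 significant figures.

Transient balance on the dissolved component: V dC/dt = Q(C_in − C), so τ = V/Q = 45.045 s.
C(t) = C_in + (C₀ − C_in) e^(−t/τ). Set C = 2.94 and solve for t:
e^(−t/τ) = (C − C_in)/(C₀ − C_in) = (2.94 − 4.97)/(0.142 − 4.97) = 0.42046
t = −τ ln(…) = 45.045 × 0.86640 = 39.027 s.

39.0 s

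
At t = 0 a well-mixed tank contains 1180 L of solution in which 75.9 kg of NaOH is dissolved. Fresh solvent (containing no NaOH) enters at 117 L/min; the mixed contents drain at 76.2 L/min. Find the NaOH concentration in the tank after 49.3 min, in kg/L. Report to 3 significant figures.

0.00371 kg/L

Total volume: dV/dt = Q_in − Q_out = 40.800 L/min, so V(t) = 1180 + 40.800 t and V(49.3) = 3191.4 L.
No NaOH enters, so dm/dt = −Q_out · (m/V).
Separate: dm/m = −Q_out dt/V(t) ⇒ ln(m/m₀) = −(Q_out/(Q_in−Q_out)) ln(V/V₀).
m = m₀ (V₀/V)^(Q_out/(Q_in−Q_out)) = 75.9 × (1180/3191.4)^(1.8676) = 11.836 kg.
C = m/V = 11.836/3191.4 = 0.0037088 kg/L.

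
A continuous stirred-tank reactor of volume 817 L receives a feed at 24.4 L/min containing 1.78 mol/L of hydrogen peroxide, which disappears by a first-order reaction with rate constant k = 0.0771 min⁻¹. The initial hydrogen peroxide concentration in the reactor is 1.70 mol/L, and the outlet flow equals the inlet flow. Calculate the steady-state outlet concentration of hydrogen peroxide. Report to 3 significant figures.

Accumulation = in − out − consumed: V dC/dt = Q C_in − Q C − k V C.
Steady state (dC/dt = 0): C_ss = Q C_in/(Q + kV) = C_in/(1 + kV/Q).
C_ss = 24.4·1.78/(24.4 + 0.0771·817) = 43.432/87.391 = 0.49699 mol/L.

0.497 mol/L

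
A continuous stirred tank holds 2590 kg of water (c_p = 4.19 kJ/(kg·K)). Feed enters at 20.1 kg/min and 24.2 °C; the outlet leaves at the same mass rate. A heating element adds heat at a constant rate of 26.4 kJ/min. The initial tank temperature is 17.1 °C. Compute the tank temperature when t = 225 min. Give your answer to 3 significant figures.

23.2 °C

M c_p dT/dt = ṁ c_p (T_in − T) + Q̇.
Rearrange: dT/dt = (T_ss − T)/τ with τ = M/ṁ = 128.86 min and T_ss = T_in + Q̇/(ṁ c_p) = 24.513 °C.
Integrating: T(t) = T_ss + (T₀ − T_ss) e^(−t/τ).
T(225) = 24.513 + (-7.4135)·e^(−225/128.86) = 24.513 + (-7.4135)·0.17445 = 23.220 °C.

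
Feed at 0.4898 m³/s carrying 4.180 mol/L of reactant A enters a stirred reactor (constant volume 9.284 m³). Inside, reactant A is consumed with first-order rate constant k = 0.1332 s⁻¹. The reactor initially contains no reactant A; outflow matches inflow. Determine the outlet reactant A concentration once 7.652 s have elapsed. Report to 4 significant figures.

0.9001 mol/L

Species balance: V dC/dt = Q C_in − Q C − k V C.
This is linear with rate a = Q/V + k = 0.185957 s⁻¹.
C_ss = Q C_in/(Q + kV) = 1.18590 mol/L; C(t) = C_ss + (C₀ − C_ss) e^(−a t).
C(7.652) = 1.18590 + (-1.18590)·e^(−0.185957·7.652) = 1.18590 + (-1.18590)·0.241003 = 0.900091 mol/L.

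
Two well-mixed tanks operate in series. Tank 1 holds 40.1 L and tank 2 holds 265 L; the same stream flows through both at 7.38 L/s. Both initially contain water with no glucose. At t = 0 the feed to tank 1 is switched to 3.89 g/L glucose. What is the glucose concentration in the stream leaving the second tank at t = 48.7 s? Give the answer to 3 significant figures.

2.71 g/L

Each tank obeys Vᵢ dCᵢ/dt = Q(Cᵢ₋₁ − Cᵢ), so τᵢ = Vᵢ/Q.
τ₁ = 40.1/7.38 = 5.4336 s; τ₂ = 265/7.38 = 35.908 s.
Tank 1: C₁ = C_in(1 − e^(−t/τ₁)). Tank 2 (τ₁ ≠ τ₂): C₂ = C_in[1 − (τ₁ e^(−t/τ₁) − τ₂ e^(−t/τ₂))/(τ₁ − τ₂)].
At t = 48.7: e^(−t/τ₁) = 0.00012809, e^(−t/τ₂) = 0.25763.
C₂ = 3.89·[1 − (5.4336·0.00012809 − 35.908·0.25763)/(-30.474)] = 3.89·0.69646 = 2.7092 g/L.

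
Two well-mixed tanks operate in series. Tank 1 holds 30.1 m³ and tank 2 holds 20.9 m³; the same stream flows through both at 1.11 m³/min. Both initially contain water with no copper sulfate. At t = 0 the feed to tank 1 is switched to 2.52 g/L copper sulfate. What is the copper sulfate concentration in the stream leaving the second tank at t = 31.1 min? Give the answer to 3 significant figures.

0.999 g/L

Each tank obeys Vᵢ dCᵢ/dt = Q(Cᵢ₋₁ − Cᵢ), so τᵢ = Vᵢ/Q.
τ₁ = 30.1/1.11 = 27.117 min; τ₂ = 20.9/1.11 = 18.829 min.
Tank 1: C₁ = C_in(1 − e^(−t/τ₁)). Tank 2 (τ₁ ≠ τ₂): C₂ = C_in[1 − (τ₁ e^(−t/τ₁) − τ₂ e^(−t/τ₂))/(τ₁ − τ₂)].
At t = 31.1: e^(−t/τ₁) = 0.31763, e^(−t/τ₂) = 0.19172.
C₂ = 2.52·[1 − (27.117·0.31763 − 18.829·0.19172)/(8.2883)] = 2.52·0.39634 = 0.99879 g/L.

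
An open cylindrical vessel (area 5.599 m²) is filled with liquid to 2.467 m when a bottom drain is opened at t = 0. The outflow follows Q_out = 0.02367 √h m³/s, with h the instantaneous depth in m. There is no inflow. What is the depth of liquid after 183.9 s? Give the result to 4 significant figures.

A dh/dt = −Q_out = −0.02367 √h.
Separate and integrate: 2(√h − √h₀) = −(0.02367/A) t.
√h = √2.467 − 0.02367·183.9/(2·5.599) = 1.57067 − 0.388722 = 1.18195.
h = 1.18195² = 1.39700 m.

1.397 m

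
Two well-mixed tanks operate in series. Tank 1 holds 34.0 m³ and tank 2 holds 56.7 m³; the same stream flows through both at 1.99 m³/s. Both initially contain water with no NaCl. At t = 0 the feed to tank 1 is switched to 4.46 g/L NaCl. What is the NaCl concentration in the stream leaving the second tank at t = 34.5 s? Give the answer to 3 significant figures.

Each tank obeys Vᵢ dCᵢ/dt = Q(Cᵢ₋₁ − Cᵢ), so τᵢ = Vᵢ/Q.
τ₁ = 34.0/1.99 = 17.085 s; τ₂ = 56.7/1.99 = 28.492 s.
Solving the cascade with C₁(0)=C₂(0)=0 gives C₂(t) = C_in[1 − (τ₁ e^(−t/τ₁) − τ₂ e^(−t/τ₂))/(τ₁ − τ₂)].
At t = 34.5: e^(−t/τ₁) = 0.13275, e^(−t/τ₂) = 0.29794.
C₂ = 4.46·[1 − (17.085·0.13275 − 28.492·0.29794)/(-11.407)] = 4.46·0.45463 = 2.0277 g/L.

2.03 g/L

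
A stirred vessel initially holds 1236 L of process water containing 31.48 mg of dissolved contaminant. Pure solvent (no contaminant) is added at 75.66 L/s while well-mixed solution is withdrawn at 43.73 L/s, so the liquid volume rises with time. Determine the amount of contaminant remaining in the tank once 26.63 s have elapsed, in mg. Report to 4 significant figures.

Total volume: dV/dt = Q_in − Q_out = 31.9300 L/s, so V(t) = 1236 + 31.9300 t and V(26.63) = 2086.30 L.
Species balance (pure solvent in): dm/dt = −Q_out · m/V(t).
Separate: dm/m = −Q_out dt/V(t) ⇒ ln(m/m₀) = −(Q_out/(Q_in−Q_out)) ln(V/V₀).
m = m₀ (V₀/V)^(Q_out/(Q_in−Q_out)) = 31.48 × (1236/2086.30)^(1.36956) = 15.3693 mg.

15.37 mg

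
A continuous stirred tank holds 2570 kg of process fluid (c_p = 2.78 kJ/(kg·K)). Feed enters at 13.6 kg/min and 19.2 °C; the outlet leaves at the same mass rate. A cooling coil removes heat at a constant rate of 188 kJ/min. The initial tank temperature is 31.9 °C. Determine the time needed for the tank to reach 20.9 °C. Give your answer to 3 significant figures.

Energy balance: M c_p dT/dt = ṁ c_p (T_in − T) − 188.
τ = M/ṁ = 188.97 min; T_ss = T_in − Q̇/(ṁ c_p) = 14.228 °C.
T(t) = T_ss + (T₀ − T_ss) e^(−t/τ). Set T = 20.9:
e^(−t/τ) = (20.9 − 14.228)/(31.9 − 14.228) = 0.37756
t = −188.97 · ln(0.37756) = 184.06 min.

184 min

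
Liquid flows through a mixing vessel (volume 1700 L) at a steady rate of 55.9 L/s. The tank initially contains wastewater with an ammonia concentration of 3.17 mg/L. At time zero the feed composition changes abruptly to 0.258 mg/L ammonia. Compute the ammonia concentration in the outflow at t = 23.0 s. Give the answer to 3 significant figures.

1.62 mg/L

Species balance on the tank: V dC/dt = Q(C_in − C).
Time constant τ = V/Q = 1700/55.9 = 30.411 s.
Solution: C(t) = C_in + (C₀ − C_in) e^(−t/τ).
C(23.0) = 0.258 + (3.17 − 0.258)·e^(−23.0/30.411) = 0.258 + (2.9120)·0.46940 = 1.6249 mg/L.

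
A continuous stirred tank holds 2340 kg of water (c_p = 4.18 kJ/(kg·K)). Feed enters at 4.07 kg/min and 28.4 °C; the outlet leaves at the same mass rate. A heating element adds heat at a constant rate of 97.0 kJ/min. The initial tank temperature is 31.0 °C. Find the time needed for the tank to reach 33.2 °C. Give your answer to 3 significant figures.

M c_p dT/dt = ṁ c_p (T_in − T) + Q̇.
τ = M/ṁ = 574.94 min; T_ss = T_in + Q̇/(ṁ c_p) = 34.102 °C.
T(t) = T_ss + (T₀ − T_ss) e^(−t/τ). Set T = 33.2:
e^(−t/τ) = (33.2 − 34.102)/(31.0 − 34.102) = 0.29070
t = −574.94 · ln(0.29070) = 710.31 min.

710 min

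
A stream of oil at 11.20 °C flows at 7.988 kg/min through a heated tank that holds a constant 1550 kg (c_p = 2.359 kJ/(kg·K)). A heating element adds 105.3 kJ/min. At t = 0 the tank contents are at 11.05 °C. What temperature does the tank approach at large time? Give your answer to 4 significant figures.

16.79 °C

M c_p dT/dt = ṁ c_p (T_in − T) + Q̇.
At steady state dT/dt = 0 ⇒ T_ss = T_in + Q̇/(ṁ c_p) = 11.20 + 105.3/(7.988·2.359) = 16.7881 °C.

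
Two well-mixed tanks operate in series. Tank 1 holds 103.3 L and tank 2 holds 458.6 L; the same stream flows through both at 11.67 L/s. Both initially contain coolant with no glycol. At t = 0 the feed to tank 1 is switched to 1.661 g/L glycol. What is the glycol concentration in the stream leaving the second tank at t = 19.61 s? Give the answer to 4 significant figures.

0.4121 g/L

Each tank obeys Vᵢ dCᵢ/dt = Q(Cᵢ₋₁ − Cᵢ), so τᵢ = Vᵢ/Q.
τ₁ = 103.3/11.67 = 8.85176 s; τ₂ = 458.6/11.67 = 39.2973 s.
Solving the cascade with C₁(0)=C₂(0)=0 gives C₂(t) = C_in[1 − (τ₁ e^(−t/τ₁) − τ₂ e^(−t/τ₂))/(τ₁ − τ₂)].
At t = 19.61: e^(−t/τ₁) = 0.109112, e^(−t/τ₂) = 0.607128.
C₂ = 1.661·[1 − (8.85176·0.109112 − 39.2973·0.607128)/(-30.4456)] = 1.661·0.248079 = 0.412059 g/L.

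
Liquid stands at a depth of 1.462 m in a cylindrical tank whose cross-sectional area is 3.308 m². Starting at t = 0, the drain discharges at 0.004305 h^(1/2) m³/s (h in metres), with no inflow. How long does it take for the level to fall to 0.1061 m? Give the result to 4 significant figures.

1358 s

A dh/dt = −Q_out = −0.004305 √h.
∫ h^(−1/2) dh = −(0.004305/A) ∫ dt, giving 2√h = 2√h₀ − (0.004305/A) t.
t = 2A(√h₀ − √h)/0.004305 = 2·3.308·(√1.462 − √0.1061)/0.004305
  = 6.61600 × (1.20913 − 0.325730) / 0.004305 = 1357.63 s.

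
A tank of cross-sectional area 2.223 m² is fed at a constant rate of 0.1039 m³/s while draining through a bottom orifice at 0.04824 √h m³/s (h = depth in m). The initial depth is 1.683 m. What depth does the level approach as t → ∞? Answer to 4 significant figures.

4.639 m

A dh/dt = Q_in − 0.04824 √h. Steady state requires inflow = outflow:
Q_in = 0.04824 √h_ss ⇒ √h_ss = 0.1039/0.04824 = 2.15381.
h_ss = 2.15381² = 4.63892 m. (Since h₀ = 1.683 m < h_ss, the level will rise toward this value.)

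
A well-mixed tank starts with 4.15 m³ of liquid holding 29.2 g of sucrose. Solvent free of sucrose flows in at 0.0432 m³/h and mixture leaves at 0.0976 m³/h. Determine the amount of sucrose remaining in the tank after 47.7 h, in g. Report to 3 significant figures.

5.02 g

Let m(t) be the amount of sucrose. Volume: V(t) = V₀ + (Q_in − Q_out) t = 4.15 − 0.054400 t; V(47.7) = 1.5551 m³.
Solute balance: dm/dt = 0 − Q_out C = −Q_out m/V(t).
Separate: dm/m = −Q_out dt/V(t) ⇒ ln(m/m₀) = −(Q_out/(Q_in−Q_out)) ln(V/V₀).
m = m₀ (V₀/V)^(Q_out/(Q_in−Q_out)) = 29.2 × (4.15/1.5551)^(-1.7941) = 5.0186 g.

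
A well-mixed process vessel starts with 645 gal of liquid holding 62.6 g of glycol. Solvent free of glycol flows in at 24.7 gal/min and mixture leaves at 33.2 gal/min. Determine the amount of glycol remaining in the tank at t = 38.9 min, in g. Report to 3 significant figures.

Total volume: dV/dt = Q_in − Q_out = -8.5000 gal/min, so V(t) = 645 − 8.5000 t and V(38.9) = 314.35 gal.
Species balance (pure solvent in): dm/dt = −Q_out · m/V(t).
dm/m = −Q_out dt/(V₀ − 8.5000 t); integrating gives ln(m/m₀) = −(Q_out/(Q_in−Q_out)) ln(V/V₀).
m = m₀ (V₀/V)^(Q_out/(Q_in−Q_out)) = 62.6 × (645/314.35)^(-3.9059) = 3.7789 g.

3.78 g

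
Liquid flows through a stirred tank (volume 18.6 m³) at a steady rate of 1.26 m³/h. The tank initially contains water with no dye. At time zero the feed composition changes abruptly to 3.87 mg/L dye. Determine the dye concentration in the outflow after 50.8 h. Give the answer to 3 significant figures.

Mass balance on the solute (V constant): V dC/dt = Q(C_in − C).
So dC/dt = (C_in − C)/τ with τ = V/Q = 18.6/1.26 = 14.762 h.
C approaches C_in exponentially: C(t) = C_in + (C₀ − C_in) e^(−t/τ).
C(50.8) = 3.87 + (0 − 3.87)·e^(−50.8/14.762) = 3.87 + (-3.8700)·0.032023 = 3.7461 mg/L.

3.75 mg/L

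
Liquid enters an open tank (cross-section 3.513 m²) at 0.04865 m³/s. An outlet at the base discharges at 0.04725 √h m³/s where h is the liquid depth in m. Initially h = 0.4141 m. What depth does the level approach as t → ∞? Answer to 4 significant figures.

Unsteady balance on liquid volume: A dh/dt = Q_in − 0.04725 √h. At steady state dh/dt = 0:
Q_in = 0.04725 √h_ss ⇒ √h_ss = 0.04865/0.04725 = 1.02963.
h_ss = 1.02963² = 1.06014 m. (Since h₀ = 0.4141 m < h_ss, the level will rise toward this value.)

1.060 m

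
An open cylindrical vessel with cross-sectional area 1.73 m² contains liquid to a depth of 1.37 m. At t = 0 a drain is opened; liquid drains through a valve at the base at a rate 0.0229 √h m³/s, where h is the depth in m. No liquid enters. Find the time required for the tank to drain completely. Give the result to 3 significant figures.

With no inflow, A dh/dt = −0.0229 √h.
∫ h^(−1/2) dh = −(0.0229/A) ∫ dt, giving 2√h = 2√h₀ − (0.0229/A) t.
Tank is empty when √h = 0: t_empty = 2A√h₀/0.0229.
t_empty = 2·1.73·√1.37/0.0229 = 3.4600·1.1705/0.0229 = 176.85 s.

177 s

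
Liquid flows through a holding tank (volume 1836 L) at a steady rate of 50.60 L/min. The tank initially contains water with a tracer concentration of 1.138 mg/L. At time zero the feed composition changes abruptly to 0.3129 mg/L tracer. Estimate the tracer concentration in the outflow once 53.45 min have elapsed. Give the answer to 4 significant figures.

0.5020 mg/L

Mass balance on the solute (V constant): V dC/dt = Q(C_in − C).
So dC/dt = (C_in − C)/τ with τ = V/Q = 1836/50.60 = 36.2846 min.
This is linear first-order; C(t) = C_in + (C₀ − C_in) e^(−t/τ).
C(53.45) = 0.3129 + (1.138 − 0.3129)·e^(−53.45/36.2846) = 0.3129 + (0.825100)·0.229219 = 0.502029 mg/L.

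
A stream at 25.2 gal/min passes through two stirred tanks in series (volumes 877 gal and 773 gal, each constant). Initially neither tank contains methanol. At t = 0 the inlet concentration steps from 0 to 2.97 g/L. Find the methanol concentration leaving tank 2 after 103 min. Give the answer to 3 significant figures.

Species balance on tank i: dCᵢ/dt = (Cᵢ₋₁ − Cᵢ)/τᵢ with τᵢ = Vᵢ/Q.
τ₁ = 877/25.2 = 34.802 min; τ₂ = 773/25.2 = 30.675 min.
Tank 1: C₁ = C_in(1 − e^(−t/τ₁)). Tank 2 (τ₁ ≠ τ₂): C₂ = C_in[1 − (τ₁ e^(−t/τ₁) − τ₂ e^(−t/τ₂))/(τ₁ − τ₂)].
At t = 103: e^(−t/τ₁) = 0.051838, e^(−t/τ₂) = 0.034811.
C₂ = 2.97·[1 − (34.802·0.051838 − 30.675·0.034811)/(4.1270)] = 2.97·0.82161 = 2.4402 g/L.

2.44 g/L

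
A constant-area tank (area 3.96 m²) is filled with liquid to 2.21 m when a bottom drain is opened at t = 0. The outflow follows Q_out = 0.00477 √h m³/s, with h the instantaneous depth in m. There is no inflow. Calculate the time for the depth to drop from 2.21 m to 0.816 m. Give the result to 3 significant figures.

968 s

With no inflow, A dh/dt = −0.00477 √h.
Separate and integrate: 2(√h − √h₀) = −(0.00477/A) t.
t = 2A(√h₀ − √h)/0.00477 = 2·3.96·(√2.21 − √0.816)/0.00477
  = 7.9200 × (1.4866 − 0.90333) / 0.00477 = 968.46 s.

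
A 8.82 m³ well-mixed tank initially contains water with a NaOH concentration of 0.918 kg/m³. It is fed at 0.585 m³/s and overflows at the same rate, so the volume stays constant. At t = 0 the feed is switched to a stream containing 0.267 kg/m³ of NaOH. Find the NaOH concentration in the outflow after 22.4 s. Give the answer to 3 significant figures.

Unsteady species balance (constant V, well mixed): V dC/dt = Q(C_in − C).
So dC/dt = (C_in − C)/τ with τ = V/Q = 8.82/0.585 = 15.077 s.
Integrating: C(t) = C_in + (C₀ − C_in) e^(−t/τ).
C(22.4) = 0.267 + (0.918 − 0.267)·e^(−22.4/15.077) = 0.267 + (0.65100)·0.22634 = 0.41435 kg/m³.

0.414 kg/m³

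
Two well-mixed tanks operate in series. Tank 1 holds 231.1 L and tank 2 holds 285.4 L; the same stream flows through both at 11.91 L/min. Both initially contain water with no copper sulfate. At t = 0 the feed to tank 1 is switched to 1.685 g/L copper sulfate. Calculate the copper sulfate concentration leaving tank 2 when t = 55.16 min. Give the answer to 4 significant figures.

1.217 g/L

Species balance on tank i: dCᵢ/dt = (Cᵢ₋₁ − Cᵢ)/τᵢ with τᵢ = Vᵢ/Q.
τ₁ = 231.1/11.91 = 19.4039 min; τ₂ = 285.4/11.91 = 23.9631 min.
Tank 1: C₁ = C_in(1 − e^(−t/τ₁)). Tank 2 (τ₁ ≠ τ₂): C₂ = C_in[1 − (τ₁ e^(−t/τ₁) − τ₂ e^(−t/τ₂))/(τ₁ − τ₂)].
At t = 55.16: e^(−t/τ₁) = 0.0582662, e^(−t/τ₂) = 0.100071.
C₂ = 1.685·[1 − (19.4039·0.0582662 − 23.9631·0.100071)/(-4.55919)] = 1.685·0.722009 = 1.21659 g/L.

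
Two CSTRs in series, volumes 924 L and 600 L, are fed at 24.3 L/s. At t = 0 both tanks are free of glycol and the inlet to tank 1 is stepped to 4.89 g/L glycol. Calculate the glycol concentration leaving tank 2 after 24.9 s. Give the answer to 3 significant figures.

0.948 g/L

Species balance on tank i: dCᵢ/dt = (Cᵢ₋₁ − Cᵢ)/τᵢ with τᵢ = Vᵢ/Q.
τ₁ = 924/24.3 = 38.025 s; τ₂ = 600/24.3 = 24.691 s.
Tank 1: C₁ = C_in(1 − e^(−t/τ₁)). Tank 2 (τ₁ ≠ τ₂): C₂ = C_in[1 − (τ₁ e^(−t/τ₁) − τ₂ e^(−t/τ₂))/(τ₁ − τ₂)].
At t = 24.9: e^(−t/τ₁) = 0.51953, e^(−t/τ₂) = 0.36478.
C₂ = 4.89·[1 − (38.025·0.51953 − 24.691·0.36478)/(13.333)] = 4.89·0.19391 = 0.94824 g/L.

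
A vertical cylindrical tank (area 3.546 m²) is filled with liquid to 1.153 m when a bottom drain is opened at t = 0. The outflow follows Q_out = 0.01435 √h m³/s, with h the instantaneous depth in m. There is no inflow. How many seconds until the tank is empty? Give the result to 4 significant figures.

A dh/dt = −Q_out = −0.01435 √h.
Separate and integrate: 2(√h − √h₀) = −(0.01435/A) t.
Set h = 0: 2√h₀ = (0.01435/A) t_empty ⇒ t_empty = 2A√h₀/0.01435.
t_empty = 2·3.546·√1.153/0.01435 = 7.09200·1.07378/0.01435 = 530.678 s.

530.7 s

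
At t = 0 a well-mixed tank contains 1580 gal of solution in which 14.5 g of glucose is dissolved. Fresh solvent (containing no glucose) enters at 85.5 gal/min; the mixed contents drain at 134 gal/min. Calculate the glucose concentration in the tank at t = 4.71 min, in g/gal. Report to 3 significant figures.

0.00697 g/gal

Let m(t) be the amount of glucose. Volume: V(t) = V₀ + (Q_in − Q_out) t = 1580 − 48.500 t; V(4.71) = 1351.6 gal.
No glucose enters, so dm/dt = −Q_out · (m/V).
Separate: dm/m = −Q_out dt/V(t) ⇒ ln(m/m₀) = −(Q_out/(Q_in−Q_out)) ln(V/V₀).
m = m₀ (V₀/V)^(Q_out/(Q_in−Q_out)) = 14.5 × (1580/1351.6)^(-2.7629) = 9.4186 g.
C = m/V = 9.4186/1351.6 = 0.0069687 g/gal.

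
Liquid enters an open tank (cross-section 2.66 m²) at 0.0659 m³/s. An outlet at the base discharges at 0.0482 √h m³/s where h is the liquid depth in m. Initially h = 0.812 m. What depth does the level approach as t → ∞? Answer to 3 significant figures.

Accumulation of liquid (constant cross-section A): A dh/dt = Q_in − 0.0482 √h. At steady state dh/dt = 0:
Q_in = 0.0482 √h_ss ⇒ √h_ss = 0.0659/0.0482 = 1.3672.
h_ss = 1.3672² = 1.8693 m. (Since h₀ = 0.812 m < h_ss, the level will rise toward this value.)

1.87 m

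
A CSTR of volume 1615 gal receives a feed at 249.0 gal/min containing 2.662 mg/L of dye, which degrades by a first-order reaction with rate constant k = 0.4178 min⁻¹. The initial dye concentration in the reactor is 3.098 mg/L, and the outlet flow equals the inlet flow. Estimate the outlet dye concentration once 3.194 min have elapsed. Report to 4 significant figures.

1.101 mg/L

Accumulation = in − out − consumed: V dC/dt = Q C_in − Q C − k V C.
dC/dt = (Q/V) C_in − (Q/V + k) C; effective rate a = Q/V + k = 0.154180 + 0.4178 = 0.571980 min⁻¹.
C_ss = Q C_in/(Q + kV) = 0.717554 mg/L; C(t) = C_ss + (C₀ − C_ss) e^(−a t).
C(3.194) = 0.717554 + (2.38045)·e^(−0.571980·3.194) = 0.717554 + (2.38045)·0.160911 = 1.10059 mg/L.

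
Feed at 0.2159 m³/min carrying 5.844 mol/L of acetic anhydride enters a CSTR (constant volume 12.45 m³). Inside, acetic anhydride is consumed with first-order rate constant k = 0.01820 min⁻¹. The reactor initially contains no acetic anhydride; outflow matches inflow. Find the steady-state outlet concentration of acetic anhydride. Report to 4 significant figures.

V dC/dt = Q(C_in − C) − k V C.
At steady state: 0 = Q C_in − (Q + kV) C_ss, so C_ss = Q C_in/(Q + kV).
C_ss = 0.2159·5.844/(0.2159 + 0.01820·12.45) = 1.26172/0.442490 = 2.85141 mol/L.

2.851 mol/L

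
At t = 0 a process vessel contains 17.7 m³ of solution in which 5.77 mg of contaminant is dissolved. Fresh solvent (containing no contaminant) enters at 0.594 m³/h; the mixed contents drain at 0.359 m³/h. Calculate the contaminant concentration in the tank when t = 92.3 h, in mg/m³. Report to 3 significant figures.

Total volume: dV/dt = Q_in − Q_out = 0.23500 m³/h, so V(t) = 17.7 + 0.23500 t and V(92.3) = 39.390 m³.
Solute balance: dm/dt = 0 − Q_out C = −Q_out m/V(t).
dm/m = −Q_out dt/(V₀ + 0.23500 t); integrating gives ln(m/m₀) = −(Q_out/(Q_in−Q_out)) ln(V/V₀).
m = m₀ (V₀/V)^(Q_out/(Q_in−Q_out)) = 5.77 × (17.7/39.390)^(1.5277) = 1.7000 mg.
C = m/V = 1.7000/39.390 = 0.043157 mg/m³.

0.0432 mg/m³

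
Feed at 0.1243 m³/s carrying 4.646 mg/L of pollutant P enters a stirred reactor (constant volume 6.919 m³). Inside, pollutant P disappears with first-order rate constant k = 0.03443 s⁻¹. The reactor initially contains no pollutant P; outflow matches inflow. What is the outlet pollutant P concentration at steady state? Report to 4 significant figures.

1.593 mg/L

Species balance: V dC/dt = Q C_in − Q C − k V C.
At steady state: 0 = Q C_in − (Q + kV) C_ss, so C_ss = Q C_in/(Q + kV).
C_ss = 0.1243·4.646/(0.1243 + 0.03443·6.919) = 0.577498/0.362521 = 1.59300 mg/L.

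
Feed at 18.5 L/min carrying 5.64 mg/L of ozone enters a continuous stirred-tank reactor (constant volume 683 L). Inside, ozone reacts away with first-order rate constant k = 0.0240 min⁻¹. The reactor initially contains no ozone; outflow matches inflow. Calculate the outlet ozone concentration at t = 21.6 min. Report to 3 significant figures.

Species balance: V dC/dt = Q C_in − Q C − k V C.
This is linear with rate a = Q/V + k = 0.051086 min⁻¹.
C_ss = Q C_in/(Q + kV) = 2.9904 mg/L; C(t) = C_ss + (C₀ − C_ss) e^(−a t).
C(21.6) = 2.9904 + (-2.9904)·e^(−0.051086·21.6) = 2.9904 + (-2.9904)·0.33172 = 1.9984 mg/L.

2.00 mg/L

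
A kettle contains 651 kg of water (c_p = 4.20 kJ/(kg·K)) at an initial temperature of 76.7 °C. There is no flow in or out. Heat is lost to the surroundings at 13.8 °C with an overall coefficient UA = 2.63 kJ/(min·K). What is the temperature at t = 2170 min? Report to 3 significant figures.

21.6 °C

Unsteady energy balance on the tank contents: M c_p dT/dt = −UA(T − T_amb).
dT/dt = (T_ss − T)/τ with T_ss = T_amb = 13.800 °C, τ = M c_p/UA = 651·4.20/2.63 = 1039.6 min.
T approaches T_ss exponentially: T(t) = T_ss + (T₀ − T_ss) e^(−t/τ).
T(2170) = 13.800 + (62.900)·0.12402 = 21.601 °C.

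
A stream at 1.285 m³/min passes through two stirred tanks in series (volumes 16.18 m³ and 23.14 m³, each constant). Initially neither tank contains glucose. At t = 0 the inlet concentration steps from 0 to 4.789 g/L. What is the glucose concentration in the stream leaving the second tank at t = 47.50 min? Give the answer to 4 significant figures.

Each tank obeys Vᵢ dCᵢ/dt = Q(Cᵢ₋₁ − Cᵢ), so τᵢ = Vᵢ/Q.
τ₁ = 16.18/1.285 = 12.5914 min; τ₂ = 23.14/1.285 = 18.0078 min.
Solving the cascade with C₁(0)=C₂(0)=0 gives C₂(t) = C_in[1 − (τ₁ e^(−t/τ₁) − τ₂ e^(−t/τ₂))/(τ₁ − τ₂)].
At t = 47.50: e^(−t/τ₁) = 0.0229967, e^(−t/τ₂) = 0.0715221.
C₂ = 4.789·[1 − (12.5914·0.0229967 − 18.0078·0.0715221)/(-5.41634)] = 4.789·0.815670 = 3.90624 g/L.

3.906 g/L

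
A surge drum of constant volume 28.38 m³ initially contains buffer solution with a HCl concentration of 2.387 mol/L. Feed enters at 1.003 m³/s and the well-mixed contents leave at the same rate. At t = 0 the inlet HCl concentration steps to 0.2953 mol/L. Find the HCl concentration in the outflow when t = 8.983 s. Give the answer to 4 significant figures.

Accumulation = in − out for the solute gives V dC/dt = Q(C_in − C).
Rewrite as dC/dt + C/τ = C_in/τ, τ = V/Q = 28.2951 s.
This is linear first-order; C(t) = C_in + (C₀ − C_in) e^(−t/τ).
C(8.983) = 0.2953 + (2.387 − 0.2953)·e^(−8.983/28.2951) = 0.2953 + (2.09170)·0.727985 = 1.81803 mol/L.

1.818 mol/L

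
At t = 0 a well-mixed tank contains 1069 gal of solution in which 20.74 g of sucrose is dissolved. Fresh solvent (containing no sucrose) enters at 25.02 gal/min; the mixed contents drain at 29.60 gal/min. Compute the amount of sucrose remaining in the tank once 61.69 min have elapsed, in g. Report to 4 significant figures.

Let m(t) be the amount of sucrose. Volume: V(t) = V₀ + (Q_in − Q_out) t = 1069 − 4.58000 t; V(61.69) = 786.460 gal.
Solute balance: dm/dt = 0 − Q_out C = −Q_out m/V(t).
Separate: dm/m = −Q_out dt/V(t) ⇒ ln(m/m₀) = −(Q_out/(Q_in−Q_out)) ln(V/V₀).
m = m₀ (V₀/V)^(Q_out/(Q_in−Q_out)) = 20.74 × (1069/786.460)^(-6.46288) = 2.85298 g.

2.853 g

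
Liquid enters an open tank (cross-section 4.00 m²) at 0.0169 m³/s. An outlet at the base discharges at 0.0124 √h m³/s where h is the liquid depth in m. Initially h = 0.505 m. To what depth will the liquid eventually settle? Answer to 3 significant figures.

Unsteady balance on liquid volume: A dh/dt = Q_in − 0.0124 √h. At steady state dh/dt = 0:
Q_in = 0.0124 √h_ss ⇒ √h_ss = 0.0169/0.0124 = 1.3629.
h_ss = 1.3629² = 1.8575 m. (Since h₀ = 0.505 m < h_ss, the level will rise toward this value.)

1.86 m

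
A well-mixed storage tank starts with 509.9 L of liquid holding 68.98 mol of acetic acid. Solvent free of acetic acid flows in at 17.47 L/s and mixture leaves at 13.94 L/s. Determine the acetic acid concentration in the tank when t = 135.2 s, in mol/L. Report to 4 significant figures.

Total volume: dV/dt = Q_in − Q_out = 3.53000 L/s, so V(t) = 509.9 + 3.53000 t and V(135.2) = 987.156 L.
No acetic acid enters, so dm/dt = −Q_out · (m/V).
dm/m = −Q_out dt/(V₀ + 3.53000 t); integrating gives ln(m/m₀) = −(Q_out/(Q_in−Q_out)) ln(V/V₀).
m = m₀ (V₀/V)^(Q_out/(Q_in−Q_out)) = 68.98 × (509.9/987.156)^(3.94901) = 5.07867 mol.
C = m/V = 5.07867/987.156 = 0.00514474 mol/L.

0.005145 mol/L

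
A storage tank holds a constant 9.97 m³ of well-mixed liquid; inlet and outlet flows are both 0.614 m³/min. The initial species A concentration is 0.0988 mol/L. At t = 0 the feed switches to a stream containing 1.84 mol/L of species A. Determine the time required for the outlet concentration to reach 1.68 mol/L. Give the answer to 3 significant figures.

38.8 min

Transient balance on the dissolved component: V dC/dt = Q(C_in − C), so τ = V/Q = 16.238 min.
C(t) = C_in + (C₀ − C_in) e^(−t/τ). Set C = 1.68 and solve for t:
e^(−t/τ) = (C − C_in)/(C₀ − C_in) = (1.68 − 1.84)/(0.0988 − 1.84) = 0.091891
t = −τ ln(…) = 16.238 × 2.3872 = 38.762 min.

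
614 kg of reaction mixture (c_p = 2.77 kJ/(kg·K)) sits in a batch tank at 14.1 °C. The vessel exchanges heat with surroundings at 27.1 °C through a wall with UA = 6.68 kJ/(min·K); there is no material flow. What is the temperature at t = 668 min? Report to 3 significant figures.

Lumped-capacitance energy balance: M c_p dT/dt = UA(T_amb − T).
dT/dt = (T_ss − T)/τ with T_ss = T_amb = 27.100 °C, τ = M c_p/UA = 614·2.77/6.68 = 254.61 min.
T approaches T_ss exponentially: T(t) = T_ss + (T₀ − T_ss) e^(−t/τ).
T(668) = 27.100 + (-13.000)·0.072538 = 26.157 °C.

26.2 °C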